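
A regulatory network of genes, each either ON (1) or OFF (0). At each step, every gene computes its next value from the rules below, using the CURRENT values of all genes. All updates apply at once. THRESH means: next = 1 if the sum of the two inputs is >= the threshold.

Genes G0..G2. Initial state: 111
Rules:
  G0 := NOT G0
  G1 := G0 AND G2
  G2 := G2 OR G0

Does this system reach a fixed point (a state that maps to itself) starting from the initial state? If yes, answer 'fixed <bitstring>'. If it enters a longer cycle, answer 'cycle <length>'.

Step 0: 111
Step 1: G0=NOT G0=NOT 1=0 G1=G0&G2=1&1=1 G2=G2|G0=1|1=1 -> 011
Step 2: G0=NOT G0=NOT 0=1 G1=G0&G2=0&1=0 G2=G2|G0=1|0=1 -> 101
Step 3: G0=NOT G0=NOT 1=0 G1=G0&G2=1&1=1 G2=G2|G0=1|1=1 -> 011
Cycle of length 2 starting at step 1 -> no fixed point

Answer: cycle 2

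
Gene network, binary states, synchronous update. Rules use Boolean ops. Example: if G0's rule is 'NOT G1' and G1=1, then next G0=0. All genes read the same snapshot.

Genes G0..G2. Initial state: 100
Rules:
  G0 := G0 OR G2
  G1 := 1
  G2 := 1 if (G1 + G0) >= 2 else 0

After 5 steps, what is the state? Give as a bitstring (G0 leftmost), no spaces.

Step 1: G0=G0|G2=1|0=1 G1=1(const) G2=(0+1>=2)=0 -> 110
Step 2: G0=G0|G2=1|0=1 G1=1(const) G2=(1+1>=2)=1 -> 111
Step 3: G0=G0|G2=1|1=1 G1=1(const) G2=(1+1>=2)=1 -> 111
Step 4: G0=G0|G2=1|1=1 G1=1(const) G2=(1+1>=2)=1 -> 111
Step 5: G0=G0|G2=1|1=1 G1=1(const) G2=(1+1>=2)=1 -> 111

111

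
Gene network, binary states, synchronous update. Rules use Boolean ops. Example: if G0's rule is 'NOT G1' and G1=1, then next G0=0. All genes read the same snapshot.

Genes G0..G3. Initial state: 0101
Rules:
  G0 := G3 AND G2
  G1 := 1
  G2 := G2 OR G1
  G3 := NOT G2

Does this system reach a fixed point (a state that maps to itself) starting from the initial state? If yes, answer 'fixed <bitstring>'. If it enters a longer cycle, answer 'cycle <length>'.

Answer: fixed 0110

Derivation:
Step 0: 0101
Step 1: G0=G3&G2=1&0=0 G1=1(const) G2=G2|G1=0|1=1 G3=NOT G2=NOT 0=1 -> 0111
Step 2: G0=G3&G2=1&1=1 G1=1(const) G2=G2|G1=1|1=1 G3=NOT G2=NOT 1=0 -> 1110
Step 3: G0=G3&G2=0&1=0 G1=1(const) G2=G2|G1=1|1=1 G3=NOT G2=NOT 1=0 -> 0110
Step 4: G0=G3&G2=0&1=0 G1=1(const) G2=G2|G1=1|1=1 G3=NOT G2=NOT 1=0 -> 0110
Fixed point reached at step 3: 0110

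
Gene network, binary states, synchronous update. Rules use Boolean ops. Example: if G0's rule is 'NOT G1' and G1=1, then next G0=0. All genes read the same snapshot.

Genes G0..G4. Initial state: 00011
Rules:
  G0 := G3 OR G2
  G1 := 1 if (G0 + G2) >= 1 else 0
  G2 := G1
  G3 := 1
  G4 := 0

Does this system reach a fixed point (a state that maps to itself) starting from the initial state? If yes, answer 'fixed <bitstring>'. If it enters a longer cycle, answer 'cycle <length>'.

Answer: fixed 11110

Derivation:
Step 0: 00011
Step 1: G0=G3|G2=1|0=1 G1=(0+0>=1)=0 G2=G1=0 G3=1(const) G4=0(const) -> 10010
Step 2: G0=G3|G2=1|0=1 G1=(1+0>=1)=1 G2=G1=0 G3=1(const) G4=0(const) -> 11010
Step 3: G0=G3|G2=1|0=1 G1=(1+0>=1)=1 G2=G1=1 G3=1(const) G4=0(const) -> 11110
Step 4: G0=G3|G2=1|1=1 G1=(1+1>=1)=1 G2=G1=1 G3=1(const) G4=0(const) -> 11110
Fixed point reached at step 3: 11110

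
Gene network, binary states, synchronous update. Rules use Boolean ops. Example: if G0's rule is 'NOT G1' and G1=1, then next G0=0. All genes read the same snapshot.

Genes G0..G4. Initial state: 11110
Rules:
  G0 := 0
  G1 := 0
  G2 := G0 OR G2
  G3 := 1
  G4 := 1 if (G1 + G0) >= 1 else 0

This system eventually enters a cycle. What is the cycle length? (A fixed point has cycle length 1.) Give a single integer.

Answer: 1

Derivation:
Step 0: 11110
Step 1: G0=0(const) G1=0(const) G2=G0|G2=1|1=1 G3=1(const) G4=(1+1>=1)=1 -> 00111
Step 2: G0=0(const) G1=0(const) G2=G0|G2=0|1=1 G3=1(const) G4=(0+0>=1)=0 -> 00110
Step 3: G0=0(const) G1=0(const) G2=G0|G2=0|1=1 G3=1(const) G4=(0+0>=1)=0 -> 00110
State from step 3 equals state from step 2 -> cycle length 1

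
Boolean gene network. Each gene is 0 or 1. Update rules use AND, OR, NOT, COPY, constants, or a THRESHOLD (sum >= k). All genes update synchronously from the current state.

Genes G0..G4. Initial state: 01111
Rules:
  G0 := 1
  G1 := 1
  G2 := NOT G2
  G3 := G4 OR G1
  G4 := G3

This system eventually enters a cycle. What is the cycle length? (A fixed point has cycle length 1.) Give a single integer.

Answer: 2

Derivation:
Step 0: 01111
Step 1: G0=1(const) G1=1(const) G2=NOT G2=NOT 1=0 G3=G4|G1=1|1=1 G4=G3=1 -> 11011
Step 2: G0=1(const) G1=1(const) G2=NOT G2=NOT 0=1 G3=G4|G1=1|1=1 G4=G3=1 -> 11111
Step 3: G0=1(const) G1=1(const) G2=NOT G2=NOT 1=0 G3=G4|G1=1|1=1 G4=G3=1 -> 11011
State from step 3 equals state from step 1 -> cycle length 2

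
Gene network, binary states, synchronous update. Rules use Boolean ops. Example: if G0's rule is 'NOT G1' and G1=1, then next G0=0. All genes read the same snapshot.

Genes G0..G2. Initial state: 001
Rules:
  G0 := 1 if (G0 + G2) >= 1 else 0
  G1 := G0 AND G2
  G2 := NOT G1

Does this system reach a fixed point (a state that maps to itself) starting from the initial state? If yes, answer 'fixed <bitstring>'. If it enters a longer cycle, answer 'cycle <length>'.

Step 0: 001
Step 1: G0=(0+1>=1)=1 G1=G0&G2=0&1=0 G2=NOT G1=NOT 0=1 -> 101
Step 2: G0=(1+1>=1)=1 G1=G0&G2=1&1=1 G2=NOT G1=NOT 0=1 -> 111
Step 3: G0=(1+1>=1)=1 G1=G0&G2=1&1=1 G2=NOT G1=NOT 1=0 -> 110
Step 4: G0=(1+0>=1)=1 G1=G0&G2=1&0=0 G2=NOT G1=NOT 1=0 -> 100
Step 5: G0=(1+0>=1)=1 G1=G0&G2=1&0=0 G2=NOT G1=NOT 0=1 -> 101
Cycle of length 4 starting at step 1 -> no fixed point

Answer: cycle 4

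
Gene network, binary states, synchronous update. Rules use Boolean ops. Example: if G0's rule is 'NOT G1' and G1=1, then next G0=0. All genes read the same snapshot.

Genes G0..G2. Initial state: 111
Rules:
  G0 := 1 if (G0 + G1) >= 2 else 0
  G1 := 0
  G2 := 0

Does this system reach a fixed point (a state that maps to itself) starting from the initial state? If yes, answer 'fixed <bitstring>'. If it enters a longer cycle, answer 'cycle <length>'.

Step 0: 111
Step 1: G0=(1+1>=2)=1 G1=0(const) G2=0(const) -> 100
Step 2: G0=(1+0>=2)=0 G1=0(const) G2=0(const) -> 000
Step 3: G0=(0+0>=2)=0 G1=0(const) G2=0(const) -> 000
Fixed point reached at step 2: 000

Answer: fixed 000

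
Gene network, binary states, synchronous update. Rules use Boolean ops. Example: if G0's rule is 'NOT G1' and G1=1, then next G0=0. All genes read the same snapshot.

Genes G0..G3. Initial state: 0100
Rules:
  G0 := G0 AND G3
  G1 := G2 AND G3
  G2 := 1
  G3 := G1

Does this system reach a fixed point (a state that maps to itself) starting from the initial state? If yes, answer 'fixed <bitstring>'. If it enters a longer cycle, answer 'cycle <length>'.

Answer: cycle 2

Derivation:
Step 0: 0100
Step 1: G0=G0&G3=0&0=0 G1=G2&G3=0&0=0 G2=1(const) G3=G1=1 -> 0011
Step 2: G0=G0&G3=0&1=0 G1=G2&G3=1&1=1 G2=1(const) G3=G1=0 -> 0110
Step 3: G0=G0&G3=0&0=0 G1=G2&G3=1&0=0 G2=1(const) G3=G1=1 -> 0011
Cycle of length 2 starting at step 1 -> no fixed point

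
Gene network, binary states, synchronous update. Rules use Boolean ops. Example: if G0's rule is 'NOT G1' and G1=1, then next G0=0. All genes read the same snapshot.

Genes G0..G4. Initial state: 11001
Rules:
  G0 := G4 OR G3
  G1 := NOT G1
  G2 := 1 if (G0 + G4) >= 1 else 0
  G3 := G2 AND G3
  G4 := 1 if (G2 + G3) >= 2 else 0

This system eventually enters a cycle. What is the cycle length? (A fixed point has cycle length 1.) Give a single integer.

Answer: 2

Derivation:
Step 0: 11001
Step 1: G0=G4|G3=1|0=1 G1=NOT G1=NOT 1=0 G2=(1+1>=1)=1 G3=G2&G3=0&0=0 G4=(0+0>=2)=0 -> 10100
Step 2: G0=G4|G3=0|0=0 G1=NOT G1=NOT 0=1 G2=(1+0>=1)=1 G3=G2&G3=1&0=0 G4=(1+0>=2)=0 -> 01100
Step 3: G0=G4|G3=0|0=0 G1=NOT G1=NOT 1=0 G2=(0+0>=1)=0 G3=G2&G3=1&0=0 G4=(1+0>=2)=0 -> 00000
Step 4: G0=G4|G3=0|0=0 G1=NOT G1=NOT 0=1 G2=(0+0>=1)=0 G3=G2&G3=0&0=0 G4=(0+0>=2)=0 -> 01000
Step 5: G0=G4|G3=0|0=0 G1=NOT G1=NOT 1=0 G2=(0+0>=1)=0 G3=G2&G3=0&0=0 G4=(0+0>=2)=0 -> 00000
State from step 5 equals state from step 3 -> cycle length 2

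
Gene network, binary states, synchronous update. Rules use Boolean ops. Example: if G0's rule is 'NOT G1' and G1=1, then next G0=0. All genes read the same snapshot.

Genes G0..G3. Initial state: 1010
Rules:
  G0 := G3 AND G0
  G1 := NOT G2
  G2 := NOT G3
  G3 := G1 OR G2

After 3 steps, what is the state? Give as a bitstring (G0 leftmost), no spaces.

Step 1: G0=G3&G0=0&1=0 G1=NOT G2=NOT 1=0 G2=NOT G3=NOT 0=1 G3=G1|G2=0|1=1 -> 0011
Step 2: G0=G3&G0=1&0=0 G1=NOT G2=NOT 1=0 G2=NOT G3=NOT 1=0 G3=G1|G2=0|1=1 -> 0001
Step 3: G0=G3&G0=1&0=0 G1=NOT G2=NOT 0=1 G2=NOT G3=NOT 1=0 G3=G1|G2=0|0=0 -> 0100

0100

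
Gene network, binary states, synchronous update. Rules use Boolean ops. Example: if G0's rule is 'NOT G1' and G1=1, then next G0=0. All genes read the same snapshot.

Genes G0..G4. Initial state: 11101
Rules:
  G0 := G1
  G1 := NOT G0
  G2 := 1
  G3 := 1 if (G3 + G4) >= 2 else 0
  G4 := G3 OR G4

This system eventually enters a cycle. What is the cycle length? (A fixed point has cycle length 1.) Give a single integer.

Answer: 4

Derivation:
Step 0: 11101
Step 1: G0=G1=1 G1=NOT G0=NOT 1=0 G2=1(const) G3=(0+1>=2)=0 G4=G3|G4=0|1=1 -> 10101
Step 2: G0=G1=0 G1=NOT G0=NOT 1=0 G2=1(const) G3=(0+1>=2)=0 G4=G3|G4=0|1=1 -> 00101
Step 3: G0=G1=0 G1=NOT G0=NOT 0=1 G2=1(const) G3=(0+1>=2)=0 G4=G3|G4=0|1=1 -> 01101
Step 4: G0=G1=1 G1=NOT G0=NOT 0=1 G2=1(const) G3=(0+1>=2)=0 G4=G3|G4=0|1=1 -> 11101
State from step 4 equals state from step 0 -> cycle length 4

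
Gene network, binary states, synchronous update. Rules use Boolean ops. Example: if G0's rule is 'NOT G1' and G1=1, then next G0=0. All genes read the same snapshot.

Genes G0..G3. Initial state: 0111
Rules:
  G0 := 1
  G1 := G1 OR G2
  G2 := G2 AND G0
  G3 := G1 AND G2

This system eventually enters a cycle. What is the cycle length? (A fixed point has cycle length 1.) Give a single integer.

Answer: 1

Derivation:
Step 0: 0111
Step 1: G0=1(const) G1=G1|G2=1|1=1 G2=G2&G0=1&0=0 G3=G1&G2=1&1=1 -> 1101
Step 2: G0=1(const) G1=G1|G2=1|0=1 G2=G2&G0=0&1=0 G3=G1&G2=1&0=0 -> 1100
Step 3: G0=1(const) G1=G1|G2=1|0=1 G2=G2&G0=0&1=0 G3=G1&G2=1&0=0 -> 1100
State from step 3 equals state from step 2 -> cycle length 1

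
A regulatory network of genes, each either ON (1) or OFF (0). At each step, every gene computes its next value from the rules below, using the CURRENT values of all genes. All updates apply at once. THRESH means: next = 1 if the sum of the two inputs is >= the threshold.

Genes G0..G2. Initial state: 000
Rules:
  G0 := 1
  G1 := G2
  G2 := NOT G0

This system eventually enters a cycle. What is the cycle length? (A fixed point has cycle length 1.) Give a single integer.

Step 0: 000
Step 1: G0=1(const) G1=G2=0 G2=NOT G0=NOT 0=1 -> 101
Step 2: G0=1(const) G1=G2=1 G2=NOT G0=NOT 1=0 -> 110
Step 3: G0=1(const) G1=G2=0 G2=NOT G0=NOT 1=0 -> 100
Step 4: G0=1(const) G1=G2=0 G2=NOT G0=NOT 1=0 -> 100
State from step 4 equals state from step 3 -> cycle length 1

Answer: 1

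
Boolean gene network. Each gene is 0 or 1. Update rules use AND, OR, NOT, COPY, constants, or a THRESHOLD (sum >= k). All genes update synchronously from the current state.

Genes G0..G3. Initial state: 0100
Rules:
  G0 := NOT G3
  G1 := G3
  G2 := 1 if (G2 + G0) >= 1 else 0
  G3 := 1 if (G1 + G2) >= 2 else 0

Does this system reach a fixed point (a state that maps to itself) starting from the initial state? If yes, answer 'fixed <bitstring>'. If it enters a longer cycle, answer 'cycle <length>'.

Answer: fixed 1010

Derivation:
Step 0: 0100
Step 1: G0=NOT G3=NOT 0=1 G1=G3=0 G2=(0+0>=1)=0 G3=(1+0>=2)=0 -> 1000
Step 2: G0=NOT G3=NOT 0=1 G1=G3=0 G2=(0+1>=1)=1 G3=(0+0>=2)=0 -> 1010
Step 3: G0=NOT G3=NOT 0=1 G1=G3=0 G2=(1+1>=1)=1 G3=(0+1>=2)=0 -> 1010
Fixed point reached at step 2: 1010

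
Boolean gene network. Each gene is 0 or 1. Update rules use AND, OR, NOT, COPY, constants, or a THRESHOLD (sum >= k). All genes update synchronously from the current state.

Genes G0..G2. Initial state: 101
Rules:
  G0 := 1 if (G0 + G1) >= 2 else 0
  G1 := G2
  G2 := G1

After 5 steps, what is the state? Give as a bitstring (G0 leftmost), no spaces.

Step 1: G0=(1+0>=2)=0 G1=G2=1 G2=G1=0 -> 010
Step 2: G0=(0+1>=2)=0 G1=G2=0 G2=G1=1 -> 001
Step 3: G0=(0+0>=2)=0 G1=G2=1 G2=G1=0 -> 010
Step 4: G0=(0+1>=2)=0 G1=G2=0 G2=G1=1 -> 001
Step 5: G0=(0+0>=2)=0 G1=G2=1 G2=G1=0 -> 010

010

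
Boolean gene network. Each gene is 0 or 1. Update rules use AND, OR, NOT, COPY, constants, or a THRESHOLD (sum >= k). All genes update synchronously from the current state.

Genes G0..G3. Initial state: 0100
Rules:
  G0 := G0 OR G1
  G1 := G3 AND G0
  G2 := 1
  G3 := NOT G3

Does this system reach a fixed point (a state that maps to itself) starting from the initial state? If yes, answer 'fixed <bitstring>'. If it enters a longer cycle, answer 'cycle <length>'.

Step 0: 0100
Step 1: G0=G0|G1=0|1=1 G1=G3&G0=0&0=0 G2=1(const) G3=NOT G3=NOT 0=1 -> 1011
Step 2: G0=G0|G1=1|0=1 G1=G3&G0=1&1=1 G2=1(const) G3=NOT G3=NOT 1=0 -> 1110
Step 3: G0=G0|G1=1|1=1 G1=G3&G0=0&1=0 G2=1(const) G3=NOT G3=NOT 0=1 -> 1011
Cycle of length 2 starting at step 1 -> no fixed point

Answer: cycle 2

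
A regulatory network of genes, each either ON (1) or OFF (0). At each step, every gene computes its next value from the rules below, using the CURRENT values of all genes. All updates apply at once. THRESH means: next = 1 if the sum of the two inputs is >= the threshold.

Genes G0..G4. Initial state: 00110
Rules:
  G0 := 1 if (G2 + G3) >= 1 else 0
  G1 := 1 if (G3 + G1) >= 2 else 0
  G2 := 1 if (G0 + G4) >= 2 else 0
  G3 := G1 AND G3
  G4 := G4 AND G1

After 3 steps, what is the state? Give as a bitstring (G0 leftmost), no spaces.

Step 1: G0=(1+1>=1)=1 G1=(1+0>=2)=0 G2=(0+0>=2)=0 G3=G1&G3=0&1=0 G4=G4&G1=0&0=0 -> 10000
Step 2: G0=(0+0>=1)=0 G1=(0+0>=2)=0 G2=(1+0>=2)=0 G3=G1&G3=0&0=0 G4=G4&G1=0&0=0 -> 00000
Step 3: G0=(0+0>=1)=0 G1=(0+0>=2)=0 G2=(0+0>=2)=0 G3=G1&G3=0&0=0 G4=G4&G1=0&0=0 -> 00000

00000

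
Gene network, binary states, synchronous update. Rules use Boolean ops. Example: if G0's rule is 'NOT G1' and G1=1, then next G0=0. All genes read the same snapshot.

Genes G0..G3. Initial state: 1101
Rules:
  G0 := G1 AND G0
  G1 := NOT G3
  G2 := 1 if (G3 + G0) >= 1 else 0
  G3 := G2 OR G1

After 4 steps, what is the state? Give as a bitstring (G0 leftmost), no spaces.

Step 1: G0=G1&G0=1&1=1 G1=NOT G3=NOT 1=0 G2=(1+1>=1)=1 G3=G2|G1=0|1=1 -> 1011
Step 2: G0=G1&G0=0&1=0 G1=NOT G3=NOT 1=0 G2=(1+1>=1)=1 G3=G2|G1=1|0=1 -> 0011
Step 3: G0=G1&G0=0&0=0 G1=NOT G3=NOT 1=0 G2=(1+0>=1)=1 G3=G2|G1=1|0=1 -> 0011
Step 4: G0=G1&G0=0&0=0 G1=NOT G3=NOT 1=0 G2=(1+0>=1)=1 G3=G2|G1=1|0=1 -> 0011

0011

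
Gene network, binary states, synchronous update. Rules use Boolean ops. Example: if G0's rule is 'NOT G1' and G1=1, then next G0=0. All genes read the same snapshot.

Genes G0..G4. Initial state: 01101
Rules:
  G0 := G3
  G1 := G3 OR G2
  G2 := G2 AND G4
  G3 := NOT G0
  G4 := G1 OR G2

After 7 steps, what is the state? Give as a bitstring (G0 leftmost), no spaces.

Step 1: G0=G3=0 G1=G3|G2=0|1=1 G2=G2&G4=1&1=1 G3=NOT G0=NOT 0=1 G4=G1|G2=1|1=1 -> 01111
Step 2: G0=G3=1 G1=G3|G2=1|1=1 G2=G2&G4=1&1=1 G3=NOT G0=NOT 0=1 G4=G1|G2=1|1=1 -> 11111
Step 3: G0=G3=1 G1=G3|G2=1|1=1 G2=G2&G4=1&1=1 G3=NOT G0=NOT 1=0 G4=G1|G2=1|1=1 -> 11101
Step 4: G0=G3=0 G1=G3|G2=0|1=1 G2=G2&G4=1&1=1 G3=NOT G0=NOT 1=0 G4=G1|G2=1|1=1 -> 01101
Step 5: G0=G3=0 G1=G3|G2=0|1=1 G2=G2&G4=1&1=1 G3=NOT G0=NOT 0=1 G4=G1|G2=1|1=1 -> 01111
Step 6: G0=G3=1 G1=G3|G2=1|1=1 G2=G2&G4=1&1=1 G3=NOT G0=NOT 0=1 G4=G1|G2=1|1=1 -> 11111
Step 7: G0=G3=1 G1=G3|G2=1|1=1 G2=G2&G4=1&1=1 G3=NOT G0=NOT 1=0 G4=G1|G2=1|1=1 -> 11101

11101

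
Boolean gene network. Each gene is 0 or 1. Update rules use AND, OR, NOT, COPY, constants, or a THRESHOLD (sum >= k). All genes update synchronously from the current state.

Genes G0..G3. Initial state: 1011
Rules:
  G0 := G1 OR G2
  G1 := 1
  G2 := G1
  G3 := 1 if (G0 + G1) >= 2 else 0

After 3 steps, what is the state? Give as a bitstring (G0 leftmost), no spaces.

Step 1: G0=G1|G2=0|1=1 G1=1(const) G2=G1=0 G3=(1+0>=2)=0 -> 1100
Step 2: G0=G1|G2=1|0=1 G1=1(const) G2=G1=1 G3=(1+1>=2)=1 -> 1111
Step 3: G0=G1|G2=1|1=1 G1=1(const) G2=G1=1 G3=(1+1>=2)=1 -> 1111

1111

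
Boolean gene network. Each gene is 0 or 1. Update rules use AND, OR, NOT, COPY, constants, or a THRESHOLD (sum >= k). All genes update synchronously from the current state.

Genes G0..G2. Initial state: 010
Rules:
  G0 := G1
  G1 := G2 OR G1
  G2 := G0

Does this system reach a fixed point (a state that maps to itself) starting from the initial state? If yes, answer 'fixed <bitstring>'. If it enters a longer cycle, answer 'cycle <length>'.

Step 0: 010
Step 1: G0=G1=1 G1=G2|G1=0|1=1 G2=G0=0 -> 110
Step 2: G0=G1=1 G1=G2|G1=0|1=1 G2=G0=1 -> 111
Step 3: G0=G1=1 G1=G2|G1=1|1=1 G2=G0=1 -> 111
Fixed point reached at step 2: 111

Answer: fixed 111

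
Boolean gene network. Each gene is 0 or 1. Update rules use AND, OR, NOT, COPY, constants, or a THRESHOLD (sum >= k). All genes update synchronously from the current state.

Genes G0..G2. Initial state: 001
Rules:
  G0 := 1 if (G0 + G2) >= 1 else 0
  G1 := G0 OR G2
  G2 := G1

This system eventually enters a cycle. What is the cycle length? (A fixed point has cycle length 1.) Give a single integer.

Step 0: 001
Step 1: G0=(0+1>=1)=1 G1=G0|G2=0|1=1 G2=G1=0 -> 110
Step 2: G0=(1+0>=1)=1 G1=G0|G2=1|0=1 G2=G1=1 -> 111
Step 3: G0=(1+1>=1)=1 G1=G0|G2=1|1=1 G2=G1=1 -> 111
State from step 3 equals state from step 2 -> cycle length 1

Answer: 1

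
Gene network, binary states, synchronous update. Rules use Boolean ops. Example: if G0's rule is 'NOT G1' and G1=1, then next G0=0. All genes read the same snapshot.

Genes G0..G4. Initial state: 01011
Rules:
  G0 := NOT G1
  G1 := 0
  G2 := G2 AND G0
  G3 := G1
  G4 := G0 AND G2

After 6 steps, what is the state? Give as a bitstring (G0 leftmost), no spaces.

Step 1: G0=NOT G1=NOT 1=0 G1=0(const) G2=G2&G0=0&0=0 G3=G1=1 G4=G0&G2=0&0=0 -> 00010
Step 2: G0=NOT G1=NOT 0=1 G1=0(const) G2=G2&G0=0&0=0 G3=G1=0 G4=G0&G2=0&0=0 -> 10000
Step 3: G0=NOT G1=NOT 0=1 G1=0(const) G2=G2&G0=0&1=0 G3=G1=0 G4=G0&G2=1&0=0 -> 10000
Step 4: G0=NOT G1=NOT 0=1 G1=0(const) G2=G2&G0=0&1=0 G3=G1=0 G4=G0&G2=1&0=0 -> 10000
Step 5: G0=NOT G1=NOT 0=1 G1=0(const) G2=G2&G0=0&1=0 G3=G1=0 G4=G0&G2=1&0=0 -> 10000
Step 6: G0=NOT G1=NOT 0=1 G1=0(const) G2=G2&G0=0&1=0 G3=G1=0 G4=G0&G2=1&0=0 -> 10000

10000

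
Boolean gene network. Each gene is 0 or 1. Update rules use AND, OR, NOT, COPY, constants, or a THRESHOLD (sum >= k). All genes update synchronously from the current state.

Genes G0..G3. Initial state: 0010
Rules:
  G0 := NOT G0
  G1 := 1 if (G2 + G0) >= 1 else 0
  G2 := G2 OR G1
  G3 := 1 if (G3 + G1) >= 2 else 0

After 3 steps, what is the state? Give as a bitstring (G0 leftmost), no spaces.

Step 1: G0=NOT G0=NOT 0=1 G1=(1+0>=1)=1 G2=G2|G1=1|0=1 G3=(0+0>=2)=0 -> 1110
Step 2: G0=NOT G0=NOT 1=0 G1=(1+1>=1)=1 G2=G2|G1=1|1=1 G3=(0+1>=2)=0 -> 0110
Step 3: G0=NOT G0=NOT 0=1 G1=(1+0>=1)=1 G2=G2|G1=1|1=1 G3=(0+1>=2)=0 -> 1110

1110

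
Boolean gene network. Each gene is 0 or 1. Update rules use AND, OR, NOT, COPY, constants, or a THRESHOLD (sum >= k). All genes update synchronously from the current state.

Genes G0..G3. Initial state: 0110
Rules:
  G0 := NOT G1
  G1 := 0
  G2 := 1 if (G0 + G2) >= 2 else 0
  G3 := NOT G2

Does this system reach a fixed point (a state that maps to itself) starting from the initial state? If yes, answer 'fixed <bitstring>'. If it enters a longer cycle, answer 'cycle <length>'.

Step 0: 0110
Step 1: G0=NOT G1=NOT 1=0 G1=0(const) G2=(0+1>=2)=0 G3=NOT G2=NOT 1=0 -> 0000
Step 2: G0=NOT G1=NOT 0=1 G1=0(const) G2=(0+0>=2)=0 G3=NOT G2=NOT 0=1 -> 1001
Step 3: G0=NOT G1=NOT 0=1 G1=0(const) G2=(1+0>=2)=0 G3=NOT G2=NOT 0=1 -> 1001
Fixed point reached at step 2: 1001

Answer: fixed 1001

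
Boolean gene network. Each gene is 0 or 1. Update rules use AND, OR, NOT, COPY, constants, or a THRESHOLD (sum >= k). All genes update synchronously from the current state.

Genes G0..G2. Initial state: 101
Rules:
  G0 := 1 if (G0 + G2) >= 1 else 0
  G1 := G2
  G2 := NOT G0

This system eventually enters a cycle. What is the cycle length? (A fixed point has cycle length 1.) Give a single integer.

Step 0: 101
Step 1: G0=(1+1>=1)=1 G1=G2=1 G2=NOT G0=NOT 1=0 -> 110
Step 2: G0=(1+0>=1)=1 G1=G2=0 G2=NOT G0=NOT 1=0 -> 100
Step 3: G0=(1+0>=1)=1 G1=G2=0 G2=NOT G0=NOT 1=0 -> 100
State from step 3 equals state from step 2 -> cycle length 1

Answer: 1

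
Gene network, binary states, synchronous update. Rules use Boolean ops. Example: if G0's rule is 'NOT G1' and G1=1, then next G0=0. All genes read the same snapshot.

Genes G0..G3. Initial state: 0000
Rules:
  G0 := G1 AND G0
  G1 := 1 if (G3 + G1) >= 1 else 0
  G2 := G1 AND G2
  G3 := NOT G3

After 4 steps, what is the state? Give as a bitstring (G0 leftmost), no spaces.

Step 1: G0=G1&G0=0&0=0 G1=(0+0>=1)=0 G2=G1&G2=0&0=0 G3=NOT G3=NOT 0=1 -> 0001
Step 2: G0=G1&G0=0&0=0 G1=(1+0>=1)=1 G2=G1&G2=0&0=0 G3=NOT G3=NOT 1=0 -> 0100
Step 3: G0=G1&G0=1&0=0 G1=(0+1>=1)=1 G2=G1&G2=1&0=0 G3=NOT G3=NOT 0=1 -> 0101
Step 4: G0=G1&G0=1&0=0 G1=(1+1>=1)=1 G2=G1&G2=1&0=0 G3=NOT G3=NOT 1=0 -> 0100

0100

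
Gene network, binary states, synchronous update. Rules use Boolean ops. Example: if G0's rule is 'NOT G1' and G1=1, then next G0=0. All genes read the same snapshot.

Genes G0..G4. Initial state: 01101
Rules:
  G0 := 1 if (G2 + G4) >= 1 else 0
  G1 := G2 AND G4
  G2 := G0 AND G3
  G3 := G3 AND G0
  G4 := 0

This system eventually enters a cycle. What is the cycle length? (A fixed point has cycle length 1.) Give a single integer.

Step 0: 01101
Step 1: G0=(1+1>=1)=1 G1=G2&G4=1&1=1 G2=G0&G3=0&0=0 G3=G3&G0=0&0=0 G4=0(const) -> 11000
Step 2: G0=(0+0>=1)=0 G1=G2&G4=0&0=0 G2=G0&G3=1&0=0 G3=G3&G0=0&1=0 G4=0(const) -> 00000
Step 3: G0=(0+0>=1)=0 G1=G2&G4=0&0=0 G2=G0&G3=0&0=0 G3=G3&G0=0&0=0 G4=0(const) -> 00000
State from step 3 equals state from step 2 -> cycle length 1

Answer: 1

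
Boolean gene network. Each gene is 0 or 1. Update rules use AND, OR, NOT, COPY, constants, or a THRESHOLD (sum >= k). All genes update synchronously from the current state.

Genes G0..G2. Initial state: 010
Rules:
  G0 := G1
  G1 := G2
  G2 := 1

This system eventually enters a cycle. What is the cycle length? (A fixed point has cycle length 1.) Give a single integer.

Step 0: 010
Step 1: G0=G1=1 G1=G2=0 G2=1(const) -> 101
Step 2: G0=G1=0 G1=G2=1 G2=1(const) -> 011
Step 3: G0=G1=1 G1=G2=1 G2=1(const) -> 111
Step 4: G0=G1=1 G1=G2=1 G2=1(const) -> 111
State from step 4 equals state from step 3 -> cycle length 1

Answer: 1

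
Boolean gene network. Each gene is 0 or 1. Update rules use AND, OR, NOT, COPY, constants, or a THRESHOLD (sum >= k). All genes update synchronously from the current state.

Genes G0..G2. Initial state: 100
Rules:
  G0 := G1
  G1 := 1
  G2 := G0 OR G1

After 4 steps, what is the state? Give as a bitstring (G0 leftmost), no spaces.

Step 1: G0=G1=0 G1=1(const) G2=G0|G1=1|0=1 -> 011
Step 2: G0=G1=1 G1=1(const) G2=G0|G1=0|1=1 -> 111
Step 3: G0=G1=1 G1=1(const) G2=G0|G1=1|1=1 -> 111
Step 4: G0=G1=1 G1=1(const) G2=G0|G1=1|1=1 -> 111

111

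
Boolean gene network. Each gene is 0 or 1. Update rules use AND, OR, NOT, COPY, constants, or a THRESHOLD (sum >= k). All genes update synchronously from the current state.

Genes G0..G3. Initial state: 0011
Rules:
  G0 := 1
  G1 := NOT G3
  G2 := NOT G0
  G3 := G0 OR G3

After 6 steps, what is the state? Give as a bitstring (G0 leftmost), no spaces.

Step 1: G0=1(const) G1=NOT G3=NOT 1=0 G2=NOT G0=NOT 0=1 G3=G0|G3=0|1=1 -> 1011
Step 2: G0=1(const) G1=NOT G3=NOT 1=0 G2=NOT G0=NOT 1=0 G3=G0|G3=1|1=1 -> 1001
Step 3: G0=1(const) G1=NOT G3=NOT 1=0 G2=NOT G0=NOT 1=0 G3=G0|G3=1|1=1 -> 1001
Step 4: G0=1(const) G1=NOT G3=NOT 1=0 G2=NOT G0=NOT 1=0 G3=G0|G3=1|1=1 -> 1001
Step 5: G0=1(const) G1=NOT G3=NOT 1=0 G2=NOT G0=NOT 1=0 G3=G0|G3=1|1=1 -> 1001
Step 6: G0=1(const) G1=NOT G3=NOT 1=0 G2=NOT G0=NOT 1=0 G3=G0|G3=1|1=1 -> 1001

1001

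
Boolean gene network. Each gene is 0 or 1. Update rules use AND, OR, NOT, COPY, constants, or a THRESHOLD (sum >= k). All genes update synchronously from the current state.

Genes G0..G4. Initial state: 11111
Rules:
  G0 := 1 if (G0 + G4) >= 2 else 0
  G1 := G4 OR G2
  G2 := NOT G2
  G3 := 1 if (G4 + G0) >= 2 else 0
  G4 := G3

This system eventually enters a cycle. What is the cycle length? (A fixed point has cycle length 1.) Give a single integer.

Answer: 2

Derivation:
Step 0: 11111
Step 1: G0=(1+1>=2)=1 G1=G4|G2=1|1=1 G2=NOT G2=NOT 1=0 G3=(1+1>=2)=1 G4=G3=1 -> 11011
Step 2: G0=(1+1>=2)=1 G1=G4|G2=1|0=1 G2=NOT G2=NOT 0=1 G3=(1+1>=2)=1 G4=G3=1 -> 11111
State from step 2 equals state from step 0 -> cycle length 2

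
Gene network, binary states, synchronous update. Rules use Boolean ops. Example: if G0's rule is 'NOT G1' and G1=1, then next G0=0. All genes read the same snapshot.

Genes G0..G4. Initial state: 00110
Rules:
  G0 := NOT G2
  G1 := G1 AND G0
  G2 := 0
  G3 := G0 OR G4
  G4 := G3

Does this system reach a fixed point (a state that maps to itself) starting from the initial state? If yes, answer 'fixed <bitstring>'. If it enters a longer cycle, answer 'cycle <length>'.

Answer: fixed 10011

Derivation:
Step 0: 00110
Step 1: G0=NOT G2=NOT 1=0 G1=G1&G0=0&0=0 G2=0(const) G3=G0|G4=0|0=0 G4=G3=1 -> 00001
Step 2: G0=NOT G2=NOT 0=1 G1=G1&G0=0&0=0 G2=0(const) G3=G0|G4=0|1=1 G4=G3=0 -> 10010
Step 3: G0=NOT G2=NOT 0=1 G1=G1&G0=0&1=0 G2=0(const) G3=G0|G4=1|0=1 G4=G3=1 -> 10011
Step 4: G0=NOT G2=NOT 0=1 G1=G1&G0=0&1=0 G2=0(const) G3=G0|G4=1|1=1 G4=G3=1 -> 10011
Fixed point reached at step 3: 10011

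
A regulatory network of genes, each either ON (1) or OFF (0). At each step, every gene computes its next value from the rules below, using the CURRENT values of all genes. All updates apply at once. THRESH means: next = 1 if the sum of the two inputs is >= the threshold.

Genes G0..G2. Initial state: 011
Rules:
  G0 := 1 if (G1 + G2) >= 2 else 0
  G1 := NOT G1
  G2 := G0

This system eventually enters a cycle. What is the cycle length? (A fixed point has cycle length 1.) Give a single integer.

Step 0: 011
Step 1: G0=(1+1>=2)=1 G1=NOT G1=NOT 1=0 G2=G0=0 -> 100
Step 2: G0=(0+0>=2)=0 G1=NOT G1=NOT 0=1 G2=G0=1 -> 011
State from step 2 equals state from step 0 -> cycle length 2

Answer: 2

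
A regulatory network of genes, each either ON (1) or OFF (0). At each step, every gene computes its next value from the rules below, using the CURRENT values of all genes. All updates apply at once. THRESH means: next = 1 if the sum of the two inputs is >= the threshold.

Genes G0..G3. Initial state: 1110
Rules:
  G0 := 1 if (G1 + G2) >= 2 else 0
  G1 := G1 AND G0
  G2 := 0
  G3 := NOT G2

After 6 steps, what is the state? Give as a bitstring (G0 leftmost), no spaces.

Step 1: G0=(1+1>=2)=1 G1=G1&G0=1&1=1 G2=0(const) G3=NOT G2=NOT 1=0 -> 1100
Step 2: G0=(1+0>=2)=0 G1=G1&G0=1&1=1 G2=0(const) G3=NOT G2=NOT 0=1 -> 0101
Step 3: G0=(1+0>=2)=0 G1=G1&G0=1&0=0 G2=0(const) G3=NOT G2=NOT 0=1 -> 0001
Step 4: G0=(0+0>=2)=0 G1=G1&G0=0&0=0 G2=0(const) G3=NOT G2=NOT 0=1 -> 0001
Step 5: G0=(0+0>=2)=0 G1=G1&G0=0&0=0 G2=0(const) G3=NOT G2=NOT 0=1 -> 0001
Step 6: G0=(0+0>=2)=0 G1=G1&G0=0&0=0 G2=0(const) G3=NOT G2=NOT 0=1 -> 0001

0001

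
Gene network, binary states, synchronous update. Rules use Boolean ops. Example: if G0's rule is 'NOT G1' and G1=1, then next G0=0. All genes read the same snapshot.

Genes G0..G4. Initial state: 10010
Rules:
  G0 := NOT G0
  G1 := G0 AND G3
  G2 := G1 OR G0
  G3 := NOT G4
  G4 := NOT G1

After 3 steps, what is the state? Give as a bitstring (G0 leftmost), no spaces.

Step 1: G0=NOT G0=NOT 1=0 G1=G0&G3=1&1=1 G2=G1|G0=0|1=1 G3=NOT G4=NOT 0=1 G4=NOT G1=NOT 0=1 -> 01111
Step 2: G0=NOT G0=NOT 0=1 G1=G0&G3=0&1=0 G2=G1|G0=1|0=1 G3=NOT G4=NOT 1=0 G4=NOT G1=NOT 1=0 -> 10100
Step 3: G0=NOT G0=NOT 1=0 G1=G0&G3=1&0=0 G2=G1|G0=0|1=1 G3=NOT G4=NOT 0=1 G4=NOT G1=NOT 0=1 -> 00111

00111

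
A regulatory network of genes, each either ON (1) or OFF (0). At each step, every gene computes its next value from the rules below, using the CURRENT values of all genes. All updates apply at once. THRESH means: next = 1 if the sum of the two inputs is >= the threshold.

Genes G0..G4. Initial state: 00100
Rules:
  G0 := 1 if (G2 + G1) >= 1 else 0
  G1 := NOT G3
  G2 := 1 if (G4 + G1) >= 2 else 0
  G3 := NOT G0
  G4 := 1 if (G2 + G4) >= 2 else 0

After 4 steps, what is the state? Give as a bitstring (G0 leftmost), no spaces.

Step 1: G0=(1+0>=1)=1 G1=NOT G3=NOT 0=1 G2=(0+0>=2)=0 G3=NOT G0=NOT 0=1 G4=(1+0>=2)=0 -> 11010
Step 2: G0=(0+1>=1)=1 G1=NOT G3=NOT 1=0 G2=(0+1>=2)=0 G3=NOT G0=NOT 1=0 G4=(0+0>=2)=0 -> 10000
Step 3: G0=(0+0>=1)=0 G1=NOT G3=NOT 0=1 G2=(0+0>=2)=0 G3=NOT G0=NOT 1=0 G4=(0+0>=2)=0 -> 01000
Step 4: G0=(0+1>=1)=1 G1=NOT G3=NOT 0=1 G2=(0+1>=2)=0 G3=NOT G0=NOT 0=1 G4=(0+0>=2)=0 -> 11010

11010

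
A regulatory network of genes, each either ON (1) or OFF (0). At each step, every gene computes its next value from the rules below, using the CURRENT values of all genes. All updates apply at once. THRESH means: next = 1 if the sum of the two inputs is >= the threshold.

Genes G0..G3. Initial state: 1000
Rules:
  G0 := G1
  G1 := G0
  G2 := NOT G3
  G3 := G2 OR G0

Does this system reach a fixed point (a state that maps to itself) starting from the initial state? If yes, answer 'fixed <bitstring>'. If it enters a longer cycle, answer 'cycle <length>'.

Step 0: 1000
Step 1: G0=G1=0 G1=G0=1 G2=NOT G3=NOT 0=1 G3=G2|G0=0|1=1 -> 0111
Step 2: G0=G1=1 G1=G0=0 G2=NOT G3=NOT 1=0 G3=G2|G0=1|0=1 -> 1001
Step 3: G0=G1=0 G1=G0=1 G2=NOT G3=NOT 1=0 G3=G2|G0=0|1=1 -> 0101
Step 4: G0=G1=1 G1=G0=0 G2=NOT G3=NOT 1=0 G3=G2|G0=0|0=0 -> 1000
Cycle of length 4 starting at step 0 -> no fixed point

Answer: cycle 4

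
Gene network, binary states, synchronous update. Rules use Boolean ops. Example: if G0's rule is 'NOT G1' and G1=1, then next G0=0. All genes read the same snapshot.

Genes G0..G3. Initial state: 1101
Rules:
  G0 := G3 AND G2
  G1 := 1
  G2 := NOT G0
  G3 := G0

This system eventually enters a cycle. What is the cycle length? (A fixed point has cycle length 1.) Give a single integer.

Answer: 1

Derivation:
Step 0: 1101
Step 1: G0=G3&G2=1&0=0 G1=1(const) G2=NOT G0=NOT 1=0 G3=G0=1 -> 0101
Step 2: G0=G3&G2=1&0=0 G1=1(const) G2=NOT G0=NOT 0=1 G3=G0=0 -> 0110
Step 3: G0=G3&G2=0&1=0 G1=1(const) G2=NOT G0=NOT 0=1 G3=G0=0 -> 0110
State from step 3 equals state from step 2 -> cycle length 1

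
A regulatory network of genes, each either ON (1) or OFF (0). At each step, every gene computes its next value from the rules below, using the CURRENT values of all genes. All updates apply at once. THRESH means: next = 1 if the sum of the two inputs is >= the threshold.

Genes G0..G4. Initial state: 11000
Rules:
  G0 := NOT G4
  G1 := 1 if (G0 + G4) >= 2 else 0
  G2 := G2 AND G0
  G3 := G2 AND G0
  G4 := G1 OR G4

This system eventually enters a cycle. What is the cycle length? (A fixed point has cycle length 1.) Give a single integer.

Step 0: 11000
Step 1: G0=NOT G4=NOT 0=1 G1=(1+0>=2)=0 G2=G2&G0=0&1=0 G3=G2&G0=0&1=0 G4=G1|G4=1|0=1 -> 10001
Step 2: G0=NOT G4=NOT 1=0 G1=(1+1>=2)=1 G2=G2&G0=0&1=0 G3=G2&G0=0&1=0 G4=G1|G4=0|1=1 -> 01001
Step 3: G0=NOT G4=NOT 1=0 G1=(0+1>=2)=0 G2=G2&G0=0&0=0 G3=G2&G0=0&0=0 G4=G1|G4=1|1=1 -> 00001
Step 4: G0=NOT G4=NOT 1=0 G1=(0+1>=2)=0 G2=G2&G0=0&0=0 G3=G2&G0=0&0=0 G4=G1|G4=0|1=1 -> 00001
State from step 4 equals state from step 3 -> cycle length 1

Answer: 1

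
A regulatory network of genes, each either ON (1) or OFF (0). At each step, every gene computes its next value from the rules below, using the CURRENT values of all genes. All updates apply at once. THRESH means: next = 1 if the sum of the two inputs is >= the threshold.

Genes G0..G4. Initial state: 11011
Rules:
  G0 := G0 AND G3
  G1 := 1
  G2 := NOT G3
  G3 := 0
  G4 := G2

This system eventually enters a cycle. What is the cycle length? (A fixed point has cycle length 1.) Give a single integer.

Answer: 1

Derivation:
Step 0: 11011
Step 1: G0=G0&G3=1&1=1 G1=1(const) G2=NOT G3=NOT 1=0 G3=0(const) G4=G2=0 -> 11000
Step 2: G0=G0&G3=1&0=0 G1=1(const) G2=NOT G3=NOT 0=1 G3=0(const) G4=G2=0 -> 01100
Step 3: G0=G0&G3=0&0=0 G1=1(const) G2=NOT G3=NOT 0=1 G3=0(const) G4=G2=1 -> 01101
Step 4: G0=G0&G3=0&0=0 G1=1(const) G2=NOT G3=NOT 0=1 G3=0(const) G4=G2=1 -> 01101
State from step 4 equals state from step 3 -> cycle length 1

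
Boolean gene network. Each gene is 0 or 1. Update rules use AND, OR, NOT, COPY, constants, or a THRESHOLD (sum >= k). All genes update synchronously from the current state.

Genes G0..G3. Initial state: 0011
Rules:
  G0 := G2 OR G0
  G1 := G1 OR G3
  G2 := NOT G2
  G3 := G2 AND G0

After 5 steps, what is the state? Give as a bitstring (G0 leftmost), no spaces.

Step 1: G0=G2|G0=1|0=1 G1=G1|G3=0|1=1 G2=NOT G2=NOT 1=0 G3=G2&G0=1&0=0 -> 1100
Step 2: G0=G2|G0=0|1=1 G1=G1|G3=1|0=1 G2=NOT G2=NOT 0=1 G3=G2&G0=0&1=0 -> 1110
Step 3: G0=G2|G0=1|1=1 G1=G1|G3=1|0=1 G2=NOT G2=NOT 1=0 G3=G2&G0=1&1=1 -> 1101
Step 4: G0=G2|G0=0|1=1 G1=G1|G3=1|1=1 G2=NOT G2=NOT 0=1 G3=G2&G0=0&1=0 -> 1110
Step 5: G0=G2|G0=1|1=1 G1=G1|G3=1|0=1 G2=NOT G2=NOT 1=0 G3=G2&G0=1&1=1 -> 1101

1101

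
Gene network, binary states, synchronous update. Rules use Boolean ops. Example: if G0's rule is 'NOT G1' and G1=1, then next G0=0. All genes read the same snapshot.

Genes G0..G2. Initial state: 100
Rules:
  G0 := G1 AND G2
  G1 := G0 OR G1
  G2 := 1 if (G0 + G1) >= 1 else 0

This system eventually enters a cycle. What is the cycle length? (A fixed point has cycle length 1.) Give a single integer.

Answer: 1

Derivation:
Step 0: 100
Step 1: G0=G1&G2=0&0=0 G1=G0|G1=1|0=1 G2=(1+0>=1)=1 -> 011
Step 2: G0=G1&G2=1&1=1 G1=G0|G1=0|1=1 G2=(0+1>=1)=1 -> 111
Step 3: G0=G1&G2=1&1=1 G1=G0|G1=1|1=1 G2=(1+1>=1)=1 -> 111
State from step 3 equals state from step 2 -> cycle length 1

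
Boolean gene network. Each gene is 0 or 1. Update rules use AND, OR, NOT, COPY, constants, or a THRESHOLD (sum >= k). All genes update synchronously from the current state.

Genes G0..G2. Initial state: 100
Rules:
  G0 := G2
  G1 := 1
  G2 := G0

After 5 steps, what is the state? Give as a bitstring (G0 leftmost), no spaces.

Step 1: G0=G2=0 G1=1(const) G2=G0=1 -> 011
Step 2: G0=G2=1 G1=1(const) G2=G0=0 -> 110
Step 3: G0=G2=0 G1=1(const) G2=G0=1 -> 011
Step 4: G0=G2=1 G1=1(const) G2=G0=0 -> 110
Step 5: G0=G2=0 G1=1(const) G2=G0=1 -> 011

011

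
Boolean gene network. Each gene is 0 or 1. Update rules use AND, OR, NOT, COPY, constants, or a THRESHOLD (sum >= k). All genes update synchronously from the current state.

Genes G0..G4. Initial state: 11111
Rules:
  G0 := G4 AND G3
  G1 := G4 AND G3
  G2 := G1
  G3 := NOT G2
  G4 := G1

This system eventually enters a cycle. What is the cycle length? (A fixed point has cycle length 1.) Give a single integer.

Step 0: 11111
Step 1: G0=G4&G3=1&1=1 G1=G4&G3=1&1=1 G2=G1=1 G3=NOT G2=NOT 1=0 G4=G1=1 -> 11101
Step 2: G0=G4&G3=1&0=0 G1=G4&G3=1&0=0 G2=G1=1 G3=NOT G2=NOT 1=0 G4=G1=1 -> 00101
Step 3: G0=G4&G3=1&0=0 G1=G4&G3=1&0=0 G2=G1=0 G3=NOT G2=NOT 1=0 G4=G1=0 -> 00000
Step 4: G0=G4&G3=0&0=0 G1=G4&G3=0&0=0 G2=G1=0 G3=NOT G2=NOT 0=1 G4=G1=0 -> 00010
Step 5: G0=G4&G3=0&1=0 G1=G4&G3=0&1=0 G2=G1=0 G3=NOT G2=NOT 0=1 G4=G1=0 -> 00010
State from step 5 equals state from step 4 -> cycle length 1

Answer: 1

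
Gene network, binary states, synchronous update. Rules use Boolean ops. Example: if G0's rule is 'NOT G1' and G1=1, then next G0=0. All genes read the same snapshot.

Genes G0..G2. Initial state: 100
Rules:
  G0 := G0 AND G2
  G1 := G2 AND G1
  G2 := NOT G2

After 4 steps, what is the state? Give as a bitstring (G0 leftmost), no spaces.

Step 1: G0=G0&G2=1&0=0 G1=G2&G1=0&0=0 G2=NOT G2=NOT 0=1 -> 001
Step 2: G0=G0&G2=0&1=0 G1=G2&G1=1&0=0 G2=NOT G2=NOT 1=0 -> 000
Step 3: G0=G0&G2=0&0=0 G1=G2&G1=0&0=0 G2=NOT G2=NOT 0=1 -> 001
Step 4: G0=G0&G2=0&1=0 G1=G2&G1=1&0=0 G2=NOT G2=NOT 1=0 -> 000

000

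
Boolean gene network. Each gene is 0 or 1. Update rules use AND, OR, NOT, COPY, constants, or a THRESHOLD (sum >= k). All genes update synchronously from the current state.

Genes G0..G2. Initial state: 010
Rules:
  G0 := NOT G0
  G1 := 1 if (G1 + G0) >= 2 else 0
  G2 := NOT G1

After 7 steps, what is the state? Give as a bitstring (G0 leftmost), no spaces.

Step 1: G0=NOT G0=NOT 0=1 G1=(1+0>=2)=0 G2=NOT G1=NOT 1=0 -> 100
Step 2: G0=NOT G0=NOT 1=0 G1=(0+1>=2)=0 G2=NOT G1=NOT 0=1 -> 001
Step 3: G0=NOT G0=NOT 0=1 G1=(0+0>=2)=0 G2=NOT G1=NOT 0=1 -> 101
Step 4: G0=NOT G0=NOT 1=0 G1=(0+1>=2)=0 G2=NOT G1=NOT 0=1 -> 001
Step 5: G0=NOT G0=NOT 0=1 G1=(0+0>=2)=0 G2=NOT G1=NOT 0=1 -> 101
Step 6: G0=NOT G0=NOT 1=0 G1=(0+1>=2)=0 G2=NOT G1=NOT 0=1 -> 001
Step 7: G0=NOT G0=NOT 0=1 G1=(0+0>=2)=0 G2=NOT G1=NOT 0=1 -> 101

101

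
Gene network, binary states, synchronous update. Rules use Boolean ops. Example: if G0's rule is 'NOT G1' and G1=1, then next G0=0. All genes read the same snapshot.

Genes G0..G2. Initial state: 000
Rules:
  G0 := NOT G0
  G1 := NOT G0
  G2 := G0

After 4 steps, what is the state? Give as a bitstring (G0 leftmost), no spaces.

Step 1: G0=NOT G0=NOT 0=1 G1=NOT G0=NOT 0=1 G2=G0=0 -> 110
Step 2: G0=NOT G0=NOT 1=0 G1=NOT G0=NOT 1=0 G2=G0=1 -> 001
Step 3: G0=NOT G0=NOT 0=1 G1=NOT G0=NOT 0=1 G2=G0=0 -> 110
Step 4: G0=NOT G0=NOT 1=0 G1=NOT G0=NOT 1=0 G2=G0=1 -> 001

001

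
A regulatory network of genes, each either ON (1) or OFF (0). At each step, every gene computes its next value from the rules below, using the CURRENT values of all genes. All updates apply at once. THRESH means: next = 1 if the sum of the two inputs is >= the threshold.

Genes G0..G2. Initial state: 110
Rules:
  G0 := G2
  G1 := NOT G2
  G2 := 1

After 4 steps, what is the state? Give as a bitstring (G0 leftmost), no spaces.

Step 1: G0=G2=0 G1=NOT G2=NOT 0=1 G2=1(const) -> 011
Step 2: G0=G2=1 G1=NOT G2=NOT 1=0 G2=1(const) -> 101
Step 3: G0=G2=1 G1=NOT G2=NOT 1=0 G2=1(const) -> 101
Step 4: G0=G2=1 G1=NOT G2=NOT 1=0 G2=1(const) -> 101

101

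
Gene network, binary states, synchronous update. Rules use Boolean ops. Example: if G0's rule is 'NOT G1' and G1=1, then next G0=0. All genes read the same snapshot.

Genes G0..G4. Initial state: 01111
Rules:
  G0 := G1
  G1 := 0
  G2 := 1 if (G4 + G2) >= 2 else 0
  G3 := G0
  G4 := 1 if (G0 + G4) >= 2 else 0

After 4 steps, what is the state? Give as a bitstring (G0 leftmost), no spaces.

Step 1: G0=G1=1 G1=0(const) G2=(1+1>=2)=1 G3=G0=0 G4=(0+1>=2)=0 -> 10100
Step 2: G0=G1=0 G1=0(const) G2=(0+1>=2)=0 G3=G0=1 G4=(1+0>=2)=0 -> 00010
Step 3: G0=G1=0 G1=0(const) G2=(0+0>=2)=0 G3=G0=0 G4=(0+0>=2)=0 -> 00000
Step 4: G0=G1=0 G1=0(const) G2=(0+0>=2)=0 G3=G0=0 G4=(0+0>=2)=0 -> 00000

00000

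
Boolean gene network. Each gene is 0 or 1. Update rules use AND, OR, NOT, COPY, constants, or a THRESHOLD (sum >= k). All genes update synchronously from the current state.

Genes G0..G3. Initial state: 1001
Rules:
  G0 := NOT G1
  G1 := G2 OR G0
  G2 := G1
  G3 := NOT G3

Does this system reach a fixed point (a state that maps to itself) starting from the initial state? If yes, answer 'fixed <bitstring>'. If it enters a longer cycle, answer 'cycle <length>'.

Answer: cycle 2

Derivation:
Step 0: 1001
Step 1: G0=NOT G1=NOT 0=1 G1=G2|G0=0|1=1 G2=G1=0 G3=NOT G3=NOT 1=0 -> 1100
Step 2: G0=NOT G1=NOT 1=0 G1=G2|G0=0|1=1 G2=G1=1 G3=NOT G3=NOT 0=1 -> 0111
Step 3: G0=NOT G1=NOT 1=0 G1=G2|G0=1|0=1 G2=G1=1 G3=NOT G3=NOT 1=0 -> 0110
Step 4: G0=NOT G1=NOT 1=0 G1=G2|G0=1|0=1 G2=G1=1 G3=NOT G3=NOT 0=1 -> 0111
Cycle of length 2 starting at step 2 -> no fixed point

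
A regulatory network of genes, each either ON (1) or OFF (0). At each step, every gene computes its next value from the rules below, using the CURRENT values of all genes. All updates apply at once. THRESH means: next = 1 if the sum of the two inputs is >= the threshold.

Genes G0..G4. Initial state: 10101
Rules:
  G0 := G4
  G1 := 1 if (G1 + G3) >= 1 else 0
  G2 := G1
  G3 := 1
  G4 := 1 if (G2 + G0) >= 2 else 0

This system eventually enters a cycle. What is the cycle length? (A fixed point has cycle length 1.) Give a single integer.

Step 0: 10101
Step 1: G0=G4=1 G1=(0+0>=1)=0 G2=G1=0 G3=1(const) G4=(1+1>=2)=1 -> 10011
Step 2: G0=G4=1 G1=(0+1>=1)=1 G2=G1=0 G3=1(const) G4=(0+1>=2)=0 -> 11010
Step 3: G0=G4=0 G1=(1+1>=1)=1 G2=G1=1 G3=1(const) G4=(0+1>=2)=0 -> 01110
Step 4: G0=G4=0 G1=(1+1>=1)=1 G2=G1=1 G3=1(const) G4=(1+0>=2)=0 -> 01110
State from step 4 equals state from step 3 -> cycle length 1

Answer: 1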